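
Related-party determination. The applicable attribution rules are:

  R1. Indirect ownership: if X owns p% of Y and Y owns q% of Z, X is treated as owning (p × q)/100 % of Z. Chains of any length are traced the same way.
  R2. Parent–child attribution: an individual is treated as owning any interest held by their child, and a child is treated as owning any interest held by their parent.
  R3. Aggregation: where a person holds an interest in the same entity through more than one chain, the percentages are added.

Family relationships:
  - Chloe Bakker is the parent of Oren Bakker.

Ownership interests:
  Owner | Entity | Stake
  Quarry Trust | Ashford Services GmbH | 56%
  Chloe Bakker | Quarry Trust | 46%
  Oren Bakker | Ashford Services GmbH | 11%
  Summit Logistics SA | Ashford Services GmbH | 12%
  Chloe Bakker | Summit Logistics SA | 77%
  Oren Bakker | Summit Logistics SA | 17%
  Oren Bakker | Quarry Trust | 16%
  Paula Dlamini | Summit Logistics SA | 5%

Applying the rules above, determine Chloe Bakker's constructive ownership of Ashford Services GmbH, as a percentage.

By parent–child attribution (R2), Chloe Bakker is treated as also owning Oren Bakker's interest in Summit Logistics SA, giving 77% + 17% = 94%.
By parent–child attribution (R2), Chloe Bakker is treated as also owning Oren Bakker's interest in Quarry Trust, giving 46% + 16% = 62%.
By parent–child attribution (R2), Chloe Bakker is treated as owning Oren Bakker's 11% interest in Ashford Services GmbH.
Chain via Summit Logistics SA (R1): 94% × 12% = 11.28% of Ashford Services GmbH.
Chain via Quarry Trust (R1): 62% × 56% = 34.72% of Ashford Services GmbH.
Direct interest in Ashford Services GmbH: 11%.
Aggregating (R3): 11.28% + 34.72% + 11% = 57%.

57%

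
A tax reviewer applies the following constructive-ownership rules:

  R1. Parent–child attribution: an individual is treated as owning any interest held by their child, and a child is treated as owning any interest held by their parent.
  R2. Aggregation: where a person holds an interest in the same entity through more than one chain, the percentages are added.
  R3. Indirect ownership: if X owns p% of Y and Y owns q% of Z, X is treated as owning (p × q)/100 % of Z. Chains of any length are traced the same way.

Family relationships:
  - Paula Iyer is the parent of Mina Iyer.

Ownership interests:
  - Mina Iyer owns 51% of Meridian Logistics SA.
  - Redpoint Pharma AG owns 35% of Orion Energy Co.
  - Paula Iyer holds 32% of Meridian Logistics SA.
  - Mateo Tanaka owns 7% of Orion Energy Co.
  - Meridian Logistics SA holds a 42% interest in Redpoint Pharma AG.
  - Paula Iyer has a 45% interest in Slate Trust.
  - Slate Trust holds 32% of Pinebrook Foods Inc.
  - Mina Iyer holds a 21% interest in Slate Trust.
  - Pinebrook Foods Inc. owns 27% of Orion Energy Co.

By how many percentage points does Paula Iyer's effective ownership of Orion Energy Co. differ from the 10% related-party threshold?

7.9034

By parent–child attribution (R1), Paula Iyer is treated as also owning Mina Iyer's interest in Meridian Logistics SA, giving 32% + 51% = 83%.
By parent–child attribution (R1), Paula Iyer is treated as also owning Mina Iyer's interest in Slate Trust, giving 45% + 21% = 66%.
Chain via Meridian Logistics SA → Redpoint Pharma AG (R3): 83% × 42% × 35% = 12.201% of Orion Energy Co.
Chain via Slate Trust → Pinebrook Foods Inc. (R3): 66% × 32% × 27% = 5.7024% of Orion Energy Co.
Aggregating (R2): 12.201% + 5.7024% = 17.9034%.
17.9034% exceeds the 10% threshold by 7.9034 percentage points.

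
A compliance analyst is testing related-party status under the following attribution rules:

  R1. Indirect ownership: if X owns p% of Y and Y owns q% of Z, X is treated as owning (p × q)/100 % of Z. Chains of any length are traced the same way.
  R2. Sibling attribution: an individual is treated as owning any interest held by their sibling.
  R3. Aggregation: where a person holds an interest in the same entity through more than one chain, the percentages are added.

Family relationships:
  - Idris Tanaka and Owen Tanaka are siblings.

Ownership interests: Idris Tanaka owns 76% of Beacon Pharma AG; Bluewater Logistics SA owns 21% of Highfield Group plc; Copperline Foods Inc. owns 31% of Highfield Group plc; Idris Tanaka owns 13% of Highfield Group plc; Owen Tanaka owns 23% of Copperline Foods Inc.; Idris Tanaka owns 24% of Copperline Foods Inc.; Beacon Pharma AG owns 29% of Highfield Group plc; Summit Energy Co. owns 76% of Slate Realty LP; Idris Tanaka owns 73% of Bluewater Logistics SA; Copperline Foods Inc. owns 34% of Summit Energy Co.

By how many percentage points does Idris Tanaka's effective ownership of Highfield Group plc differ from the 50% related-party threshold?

14.94

By sibling attribution (R2), Idris Tanaka is treated as also owning Owen Tanaka's interest in Copperline Foods Inc, giving 24% + 23% = 47%.
Chain via Bluewater Logistics SA (R1): 73% × 21% = 15.33% of Highfield Group plc.
Chain via Copperline Foods Inc. (R1): 47% × 31% = 14.57% of Highfield Group plc.
Chain via Beacon Pharma AG (R1): 76% × 29% = 22.04% of Highfield Group plc.
Direct interest in Highfield Group plc: 13%.
Aggregating (R3): 15.33% + 14.57% + 22.04% + 13% = 64.94%.
64.94% exceeds the 50% threshold by 14.94 percentage points.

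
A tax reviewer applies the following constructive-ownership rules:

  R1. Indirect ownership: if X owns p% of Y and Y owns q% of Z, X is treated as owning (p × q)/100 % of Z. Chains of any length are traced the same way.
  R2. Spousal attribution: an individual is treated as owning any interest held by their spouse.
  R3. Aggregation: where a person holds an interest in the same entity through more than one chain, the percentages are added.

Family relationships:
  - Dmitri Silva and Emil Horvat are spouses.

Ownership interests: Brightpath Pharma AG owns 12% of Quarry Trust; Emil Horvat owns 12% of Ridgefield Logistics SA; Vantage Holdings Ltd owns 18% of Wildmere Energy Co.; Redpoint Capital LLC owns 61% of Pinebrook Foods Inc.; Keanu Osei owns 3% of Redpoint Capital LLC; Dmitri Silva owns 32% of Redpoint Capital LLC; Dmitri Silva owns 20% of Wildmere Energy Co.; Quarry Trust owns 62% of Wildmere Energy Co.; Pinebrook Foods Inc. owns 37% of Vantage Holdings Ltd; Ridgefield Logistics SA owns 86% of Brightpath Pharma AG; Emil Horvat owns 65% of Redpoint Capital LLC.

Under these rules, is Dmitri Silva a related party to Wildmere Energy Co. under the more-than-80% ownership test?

No

By spousal attribution (R2), Dmitri Silva is treated as also owning Emil Horvat's interest in Redpoint Capital LLC, giving 32% + 65% = 97%.
By spousal attribution (R2), Dmitri Silva is treated as owning Emil Horvat's 12% interest in Ridgefield Logistics SA.
Chain via Redpoint Capital LLC → Pinebrook Foods Inc. → Vantage Holdings Ltd (R1): 97% × 61% × 37% × 18% = 3.940722% of Wildmere Energy Co.
Direct interest in Wildmere Energy Co: 20%.
Chain via Ridgefield Logistics SA → Brightpath Pharma AG → Quarry Trust (R1): 12% × 86% × 12% × 62% = 0.767808% of Wildmere Energy Co.
Aggregating (R3): 3.940722% + 20% + 0.767808% = 24.70853%.
24.70853% does not exceed the 80% threshold, so Dmitri is not a related party to Wildmere Energy Co.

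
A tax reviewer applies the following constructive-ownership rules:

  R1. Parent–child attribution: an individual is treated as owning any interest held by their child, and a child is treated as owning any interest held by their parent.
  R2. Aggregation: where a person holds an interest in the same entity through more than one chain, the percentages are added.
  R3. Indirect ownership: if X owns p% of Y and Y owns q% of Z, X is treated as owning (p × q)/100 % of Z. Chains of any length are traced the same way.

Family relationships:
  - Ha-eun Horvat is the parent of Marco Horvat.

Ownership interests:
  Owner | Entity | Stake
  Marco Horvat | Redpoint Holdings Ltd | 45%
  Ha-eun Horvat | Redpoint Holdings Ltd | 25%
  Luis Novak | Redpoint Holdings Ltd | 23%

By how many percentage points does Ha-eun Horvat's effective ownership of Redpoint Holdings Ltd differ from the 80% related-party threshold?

10

By parent–child attribution (R1), Ha-eun Horvat is treated as also owning Marco Horvat's interest in Redpoint Holdings Ltd, giving 25% + 45% = 70%.
Direct interest in Redpoint Holdings Ltd: 70%.
70% falls short of the 80% threshold by 10 percentage points.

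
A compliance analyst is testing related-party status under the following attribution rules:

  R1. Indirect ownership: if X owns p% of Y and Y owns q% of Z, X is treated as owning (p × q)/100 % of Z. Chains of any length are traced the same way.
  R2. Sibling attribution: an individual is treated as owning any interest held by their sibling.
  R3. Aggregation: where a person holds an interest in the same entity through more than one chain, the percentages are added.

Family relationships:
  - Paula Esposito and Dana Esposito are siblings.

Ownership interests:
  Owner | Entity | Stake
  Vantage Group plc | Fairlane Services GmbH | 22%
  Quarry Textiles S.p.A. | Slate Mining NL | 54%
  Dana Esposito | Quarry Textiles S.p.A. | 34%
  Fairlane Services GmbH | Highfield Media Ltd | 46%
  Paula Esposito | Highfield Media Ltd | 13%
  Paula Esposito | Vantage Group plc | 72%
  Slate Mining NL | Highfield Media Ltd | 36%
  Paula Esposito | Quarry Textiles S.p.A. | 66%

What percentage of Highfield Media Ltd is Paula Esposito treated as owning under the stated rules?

By sibling attribution (R2), Paula Esposito is treated as also owning Dana Esposito's interest in Quarry Textiles S.p.A, giving 66% + 34% = 100%.
Chain via Vantage Group plc → Fairlane Services GmbH (R1): 72% × 22% × 46% = 7.2864% of Highfield Media Ltd.
Chain via Quarry Textiles S.p.A. → Slate Mining NL (R1): 100% × 54% × 36% = 19.44% of Highfield Media Ltd.
Direct interest in Highfield Media Ltd: 13%.
Aggregating (R3): 7.2864% + 19.44% + 13% = 39.7264%.

39.7264%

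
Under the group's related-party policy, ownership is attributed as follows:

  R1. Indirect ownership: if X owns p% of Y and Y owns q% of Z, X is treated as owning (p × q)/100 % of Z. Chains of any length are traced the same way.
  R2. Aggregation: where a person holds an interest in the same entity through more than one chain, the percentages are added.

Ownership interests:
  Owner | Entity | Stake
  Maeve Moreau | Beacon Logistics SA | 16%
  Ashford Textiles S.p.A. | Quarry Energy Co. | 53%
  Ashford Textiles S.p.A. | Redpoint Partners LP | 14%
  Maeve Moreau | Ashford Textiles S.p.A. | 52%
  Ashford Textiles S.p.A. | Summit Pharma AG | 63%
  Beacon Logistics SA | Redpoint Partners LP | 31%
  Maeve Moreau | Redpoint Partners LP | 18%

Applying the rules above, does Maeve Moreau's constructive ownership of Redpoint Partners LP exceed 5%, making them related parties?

Chain via Beacon Logistics SA (R1): 16% × 31% = 4.96% of Redpoint Partners LP.
Chain via Ashford Textiles S.p.A. (R1): 52% × 14% = 7.28% of Redpoint Partners LP.
Direct interest in Redpoint Partners LP: 18%.
Aggregating (R2): 4.96% + 7.28% + 18% = 30.24%.
30.24% exceeds the 5% threshold, so Maeve is a related party to Redpoint Partners LP.

Yes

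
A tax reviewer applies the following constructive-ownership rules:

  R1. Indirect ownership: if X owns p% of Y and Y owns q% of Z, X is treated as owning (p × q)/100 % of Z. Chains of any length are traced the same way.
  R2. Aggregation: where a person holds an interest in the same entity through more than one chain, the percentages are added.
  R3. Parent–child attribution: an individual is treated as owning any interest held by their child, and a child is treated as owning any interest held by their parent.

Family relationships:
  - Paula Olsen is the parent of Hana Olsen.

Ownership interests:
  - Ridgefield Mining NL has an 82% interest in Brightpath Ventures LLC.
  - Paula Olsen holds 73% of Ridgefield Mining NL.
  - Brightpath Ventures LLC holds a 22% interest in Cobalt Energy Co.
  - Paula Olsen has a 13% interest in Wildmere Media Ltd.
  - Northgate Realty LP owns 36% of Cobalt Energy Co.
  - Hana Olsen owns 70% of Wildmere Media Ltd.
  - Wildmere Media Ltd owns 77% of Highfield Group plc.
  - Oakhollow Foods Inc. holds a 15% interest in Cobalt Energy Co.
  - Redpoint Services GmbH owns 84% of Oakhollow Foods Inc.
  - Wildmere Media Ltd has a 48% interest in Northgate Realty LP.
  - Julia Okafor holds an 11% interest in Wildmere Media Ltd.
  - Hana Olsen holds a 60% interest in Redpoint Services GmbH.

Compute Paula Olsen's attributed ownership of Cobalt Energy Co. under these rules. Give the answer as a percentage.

By parent–child attribution (R3), Paula Olsen is treated as also owning Hana Olsen's interest in Wildmere Media Ltd, giving 13% + 70% = 83%.
By parent–child attribution (R3), Paula Olsen is treated as owning Hana Olsen's 60% interest in Redpoint Services GmbH.
Chain via Ridgefield Mining NL → Brightpath Ventures LLC (R1): 73% × 82% × 22% = 13.1692% of Cobalt Energy Co.
Chain via Wildmere Media Ltd → Northgate Realty LP (R1): 83% × 48% × 36% = 14.3424% of Cobalt Energy Co.
Chain via Redpoint Services GmbH → Oakhollow Foods Inc. (R1): 60% × 84% × 15% = 7.56% of Cobalt Energy Co.
Aggregating (R2): 13.1692% + 14.3424% + 7.56% = 35.0716%.

35.0716%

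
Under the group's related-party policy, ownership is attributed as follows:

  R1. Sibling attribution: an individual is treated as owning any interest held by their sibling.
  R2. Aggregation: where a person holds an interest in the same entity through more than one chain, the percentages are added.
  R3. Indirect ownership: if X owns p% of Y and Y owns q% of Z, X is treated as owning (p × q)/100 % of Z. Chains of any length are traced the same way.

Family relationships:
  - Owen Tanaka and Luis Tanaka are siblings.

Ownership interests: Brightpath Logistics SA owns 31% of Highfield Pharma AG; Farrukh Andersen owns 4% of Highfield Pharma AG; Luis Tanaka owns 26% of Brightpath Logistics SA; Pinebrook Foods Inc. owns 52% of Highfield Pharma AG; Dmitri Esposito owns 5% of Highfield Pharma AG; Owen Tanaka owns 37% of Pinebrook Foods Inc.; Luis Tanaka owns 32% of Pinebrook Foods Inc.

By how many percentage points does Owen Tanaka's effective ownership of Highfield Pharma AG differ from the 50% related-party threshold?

6.06

By sibling attribution (R1), Owen Tanaka is treated as also owning Luis Tanaka's interest in Pinebrook Foods Inc, giving 37% + 32% = 69%.
By sibling attribution (R1), Owen Tanaka is treated as owning Luis Tanaka's 26% interest in Brightpath Logistics SA.
Chain via Pinebrook Foods Inc. (R3): 69% × 52% = 35.88% of Highfield Pharma AG.
Chain via Brightpath Logistics SA (R3): 26% × 31% = 8.06% of Highfield Pharma AG.
Aggregating (R2): 35.88% + 8.06% = 43.94%.
43.94% falls short of the 50% threshold by 6.06 percentage points.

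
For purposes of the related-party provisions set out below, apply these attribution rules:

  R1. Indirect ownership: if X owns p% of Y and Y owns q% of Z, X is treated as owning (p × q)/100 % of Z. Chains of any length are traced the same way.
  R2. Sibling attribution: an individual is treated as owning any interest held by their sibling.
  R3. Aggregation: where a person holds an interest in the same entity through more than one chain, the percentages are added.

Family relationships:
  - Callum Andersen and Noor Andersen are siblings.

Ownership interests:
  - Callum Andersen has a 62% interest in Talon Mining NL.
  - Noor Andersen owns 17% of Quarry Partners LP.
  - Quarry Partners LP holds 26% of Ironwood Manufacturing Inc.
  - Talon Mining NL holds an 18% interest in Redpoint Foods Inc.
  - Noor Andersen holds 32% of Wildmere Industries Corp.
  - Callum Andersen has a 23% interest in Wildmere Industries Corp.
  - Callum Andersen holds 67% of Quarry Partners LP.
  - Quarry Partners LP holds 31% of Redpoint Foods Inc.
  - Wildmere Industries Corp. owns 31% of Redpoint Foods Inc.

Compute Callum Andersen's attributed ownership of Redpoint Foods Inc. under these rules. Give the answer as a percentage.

54.25%

By sibling attribution (R2), Callum Andersen is treated as also owning Noor Andersen's interest in Quarry Partners LP, giving 67% + 17% = 84%.
By sibling attribution (R2), Callum Andersen is treated as also owning Noor Andersen's interest in Wildmere Industries Corp, giving 23% + 32% = 55%.
Chain via Quarry Partners LP (R1): 84% × 31% = 26.04% of Redpoint Foods Inc.
Chain via Wildmere Industries Corp. (R1): 55% × 31% = 17.05% of Redpoint Foods Inc.
Chain via Talon Mining NL (R1): 62% × 18% = 11.16% of Redpoint Foods Inc.
Aggregating (R3): 26.04% + 17.05% + 11.16% = 54.25%.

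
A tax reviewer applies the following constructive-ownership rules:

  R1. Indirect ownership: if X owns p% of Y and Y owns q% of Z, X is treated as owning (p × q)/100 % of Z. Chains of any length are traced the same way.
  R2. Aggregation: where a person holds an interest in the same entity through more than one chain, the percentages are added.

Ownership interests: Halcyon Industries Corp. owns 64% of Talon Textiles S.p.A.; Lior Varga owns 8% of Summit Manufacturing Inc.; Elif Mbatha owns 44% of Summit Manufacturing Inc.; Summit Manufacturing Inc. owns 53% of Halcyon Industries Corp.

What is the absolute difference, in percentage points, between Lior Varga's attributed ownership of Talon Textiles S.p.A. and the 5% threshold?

2.2864

Chain via Summit Manufacturing Inc. → Halcyon Industries Corp. (R1): 8% × 53% × 64% = 2.7136% of Talon Textiles S.p.A.
2.7136% falls short of the 5% threshold by 2.2864 percentage points.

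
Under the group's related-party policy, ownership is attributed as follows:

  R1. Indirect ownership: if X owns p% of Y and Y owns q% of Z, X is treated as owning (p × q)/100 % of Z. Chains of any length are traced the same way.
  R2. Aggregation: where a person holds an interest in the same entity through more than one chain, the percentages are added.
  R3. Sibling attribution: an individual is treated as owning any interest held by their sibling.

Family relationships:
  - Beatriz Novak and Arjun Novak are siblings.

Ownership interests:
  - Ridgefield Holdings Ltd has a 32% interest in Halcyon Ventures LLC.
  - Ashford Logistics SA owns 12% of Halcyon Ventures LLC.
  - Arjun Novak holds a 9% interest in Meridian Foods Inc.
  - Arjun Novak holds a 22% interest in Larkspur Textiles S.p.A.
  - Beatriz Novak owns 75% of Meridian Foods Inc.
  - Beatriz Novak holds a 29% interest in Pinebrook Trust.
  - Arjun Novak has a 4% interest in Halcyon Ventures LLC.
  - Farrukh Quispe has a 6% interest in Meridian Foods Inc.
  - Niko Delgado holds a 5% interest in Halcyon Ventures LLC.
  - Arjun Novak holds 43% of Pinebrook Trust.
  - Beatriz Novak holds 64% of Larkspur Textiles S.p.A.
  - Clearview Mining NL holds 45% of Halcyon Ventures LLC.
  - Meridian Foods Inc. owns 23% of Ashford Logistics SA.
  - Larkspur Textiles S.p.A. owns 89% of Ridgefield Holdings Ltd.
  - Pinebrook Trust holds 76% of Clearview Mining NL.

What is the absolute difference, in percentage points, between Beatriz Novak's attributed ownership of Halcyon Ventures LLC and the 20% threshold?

By sibling attribution (R3), Beatriz Novak is treated as also owning Arjun Novak's interest in Meridian Foods Inc, giving 75% + 9% = 84%.
By sibling attribution (R3), Beatriz Novak is treated as also owning Arjun Novak's interest in Larkspur Textiles S.p.A, giving 64% + 22% = 86%.
By sibling attribution (R3), Beatriz Novak is treated as also owning Arjun Novak's interest in Pinebrook Trust, giving 29% + 43% = 72%.
By sibling attribution (R3), Beatriz Novak is treated as owning Arjun Novak's 4% interest in Halcyon Ventures LLC.
Chain via Meridian Foods Inc. → Ashford Logistics SA (R1): 84% × 23% × 12% = 2.3184% of Halcyon Ventures LLC.
Chain via Larkspur Textiles S.p.A. → Ridgefield Holdings Ltd (R1): 86% × 89% × 32% = 24.4928% of Halcyon Ventures LLC.
Chain via Pinebrook Trust → Clearview Mining NL (R1): 72% × 76% × 45% = 24.624% of Halcyon Ventures LLC.
Direct interest in Halcyon Ventures LLC: 4%.
Aggregating (R2): 2.3184% + 24.4928% + 24.624% + 4% = 55.4352%.
55.4352% exceeds the 20% threshold by 35.4352 percentage points.

35.4352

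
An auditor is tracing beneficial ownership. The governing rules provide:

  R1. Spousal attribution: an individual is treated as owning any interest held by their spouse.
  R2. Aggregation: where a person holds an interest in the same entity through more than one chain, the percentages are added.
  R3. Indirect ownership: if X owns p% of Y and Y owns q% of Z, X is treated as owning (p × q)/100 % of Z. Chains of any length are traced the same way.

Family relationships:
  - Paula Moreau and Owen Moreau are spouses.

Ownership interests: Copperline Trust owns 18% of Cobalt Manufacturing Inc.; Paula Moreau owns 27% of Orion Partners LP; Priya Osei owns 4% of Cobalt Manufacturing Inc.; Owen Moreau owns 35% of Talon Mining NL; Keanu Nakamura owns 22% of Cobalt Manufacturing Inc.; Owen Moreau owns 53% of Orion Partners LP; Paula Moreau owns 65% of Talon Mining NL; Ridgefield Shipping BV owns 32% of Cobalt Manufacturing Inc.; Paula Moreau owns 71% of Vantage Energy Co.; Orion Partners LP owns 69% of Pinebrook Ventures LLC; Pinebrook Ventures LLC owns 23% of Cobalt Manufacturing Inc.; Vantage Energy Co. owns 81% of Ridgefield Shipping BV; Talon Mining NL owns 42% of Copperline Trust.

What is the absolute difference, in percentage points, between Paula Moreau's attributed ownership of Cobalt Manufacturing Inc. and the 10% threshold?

By spousal attribution (R1), Paula Moreau is treated as also owning Owen Moreau's interest in Orion Partners LP, giving 27% + 53% = 80%.
By spousal attribution (R1), Paula Moreau is treated as also owning Owen Moreau's interest in Talon Mining NL, giving 65% + 35% = 100%.
Chain via Orion Partners LP → Pinebrook Ventures LLC (R3): 80% × 69% × 23% = 12.696% of Cobalt Manufacturing Inc.
Chain via Talon Mining NL → Copperline Trust (R3): 100% × 42% × 18% = 7.56% of Cobalt Manufacturing Inc.
Chain via Vantage Energy Co. → Ridgefield Shipping BV (R3): 71% × 81% × 32% = 18.4032% of Cobalt Manufacturing Inc.
Aggregating (R2): 12.696% + 7.56% + 18.4032% = 38.6592%.
38.6592% exceeds the 10% threshold by 28.6592 percentage points.

28.6592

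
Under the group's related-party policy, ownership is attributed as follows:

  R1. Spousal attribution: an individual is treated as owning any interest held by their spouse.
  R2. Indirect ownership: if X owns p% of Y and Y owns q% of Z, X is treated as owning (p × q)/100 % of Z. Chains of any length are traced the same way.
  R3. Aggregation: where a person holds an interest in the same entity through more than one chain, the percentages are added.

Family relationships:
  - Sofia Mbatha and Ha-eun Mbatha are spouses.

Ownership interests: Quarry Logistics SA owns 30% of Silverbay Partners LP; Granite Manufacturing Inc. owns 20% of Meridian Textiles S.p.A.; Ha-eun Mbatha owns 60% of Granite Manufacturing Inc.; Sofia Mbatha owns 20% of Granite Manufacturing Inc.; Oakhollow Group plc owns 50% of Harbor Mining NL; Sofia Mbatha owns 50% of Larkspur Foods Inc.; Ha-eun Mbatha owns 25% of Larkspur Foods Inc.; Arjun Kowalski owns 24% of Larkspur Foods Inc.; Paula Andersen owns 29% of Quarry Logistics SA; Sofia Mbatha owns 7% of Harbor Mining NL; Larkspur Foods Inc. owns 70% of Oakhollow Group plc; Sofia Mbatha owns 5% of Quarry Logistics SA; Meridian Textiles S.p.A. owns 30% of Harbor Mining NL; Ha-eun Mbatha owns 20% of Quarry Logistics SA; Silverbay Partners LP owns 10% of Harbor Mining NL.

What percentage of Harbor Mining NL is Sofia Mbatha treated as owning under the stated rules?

By spousal attribution (R1), Sofia Mbatha is treated as also owning Ha-eun Mbatha's interest in Quarry Logistics SA, giving 5% + 20% = 25%.
By spousal attribution (R1), Sofia Mbatha is treated as also owning Ha-eun Mbatha's interest in Granite Manufacturing Inc, giving 20% + 60% = 80%.
By spousal attribution (R1), Sofia Mbatha is treated as also owning Ha-eun Mbatha's interest in Larkspur Foods Inc, giving 50% + 25% = 75%.
Chain via Quarry Logistics SA → Silverbay Partners LP (R2): 25% × 30% × 10% = 0.75% of Harbor Mining NL.
Chain via Granite Manufacturing Inc. → Meridian Textiles S.p.A. (R2): 80% × 20% × 30% = 4.8% of Harbor Mining NL.
Chain via Larkspur Foods Inc. → Oakhollow Group plc (R2): 75% × 70% × 50% = 26.25% of Harbor Mining NL.
Direct interest in Harbor Mining NL: 7%.
Aggregating (R3): 0.75% + 4.8% + 26.25% + 7% = 38.8%.

38.8%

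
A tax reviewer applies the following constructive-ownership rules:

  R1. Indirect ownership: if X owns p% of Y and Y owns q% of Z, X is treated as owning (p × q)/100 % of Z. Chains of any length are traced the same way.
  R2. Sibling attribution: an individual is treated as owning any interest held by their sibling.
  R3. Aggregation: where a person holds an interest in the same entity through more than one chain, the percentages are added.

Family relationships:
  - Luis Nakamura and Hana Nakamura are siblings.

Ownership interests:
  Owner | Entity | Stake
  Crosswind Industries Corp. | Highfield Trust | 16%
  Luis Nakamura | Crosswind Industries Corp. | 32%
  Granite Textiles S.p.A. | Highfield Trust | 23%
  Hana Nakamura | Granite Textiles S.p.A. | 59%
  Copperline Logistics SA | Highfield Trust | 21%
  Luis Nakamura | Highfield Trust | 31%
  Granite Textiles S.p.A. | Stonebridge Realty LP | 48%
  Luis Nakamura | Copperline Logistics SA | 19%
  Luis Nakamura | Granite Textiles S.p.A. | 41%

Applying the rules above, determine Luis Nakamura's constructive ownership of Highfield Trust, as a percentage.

63.11%

By sibling attribution (R2), Luis Nakamura is treated as also owning Hana Nakamura's interest in Granite Textiles S.p.A, giving 41% + 59% = 100%.
Chain via Copperline Logistics SA (R1): 19% × 21% = 3.99% of Highfield Trust.
Chain via Granite Textiles S.p.A. (R1): 100% × 23% = 23% of Highfield Trust.
Chain via Crosswind Industries Corp. (R1): 32% × 16% = 5.12% of Highfield Trust.
Direct interest in Highfield Trust: 31%.
Aggregating (R3): 3.99% + 23% + 5.12% + 31% = 63.11%.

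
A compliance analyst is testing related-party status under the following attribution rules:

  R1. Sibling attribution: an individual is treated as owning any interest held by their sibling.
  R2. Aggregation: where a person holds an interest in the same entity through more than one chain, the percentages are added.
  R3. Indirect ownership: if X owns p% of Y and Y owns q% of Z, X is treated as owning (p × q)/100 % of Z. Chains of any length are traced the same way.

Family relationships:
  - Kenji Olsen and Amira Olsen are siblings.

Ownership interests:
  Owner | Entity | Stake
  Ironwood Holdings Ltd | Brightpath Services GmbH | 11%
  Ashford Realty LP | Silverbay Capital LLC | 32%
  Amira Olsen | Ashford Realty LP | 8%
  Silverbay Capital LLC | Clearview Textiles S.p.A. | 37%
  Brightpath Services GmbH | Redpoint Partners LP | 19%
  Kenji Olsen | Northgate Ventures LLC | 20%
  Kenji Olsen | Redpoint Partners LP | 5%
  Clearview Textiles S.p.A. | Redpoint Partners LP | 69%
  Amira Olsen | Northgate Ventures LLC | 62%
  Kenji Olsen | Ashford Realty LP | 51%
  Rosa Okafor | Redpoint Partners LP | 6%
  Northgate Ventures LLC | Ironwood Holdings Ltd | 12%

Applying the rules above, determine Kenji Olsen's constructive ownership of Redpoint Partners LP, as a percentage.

By sibling attribution (R1), Kenji Olsen is treated as also owning Amira Olsen's interest in Ashford Realty LP, giving 51% + 8% = 59%.
By sibling attribution (R1), Kenji Olsen is treated as also owning Amira Olsen's interest in Northgate Ventures LLC, giving 20% + 62% = 82%.
Chain via Ashford Realty LP → Silverbay Capital LLC → Clearview Textiles S.p.A. (R3): 59% × 32% × 37% × 69% = 4.820064% of Redpoint Partners LP.
Chain via Northgate Ventures LLC → Ironwood Holdings Ltd → Brightpath Services GmbH (R3): 82% × 12% × 11% × 19% = 0.205656% of Redpoint Partners LP.
Direct interest in Redpoint Partners LP: 5%.
Aggregating (R2): 4.820064% + 0.205656% + 5% = 10.02572%.

10.02572%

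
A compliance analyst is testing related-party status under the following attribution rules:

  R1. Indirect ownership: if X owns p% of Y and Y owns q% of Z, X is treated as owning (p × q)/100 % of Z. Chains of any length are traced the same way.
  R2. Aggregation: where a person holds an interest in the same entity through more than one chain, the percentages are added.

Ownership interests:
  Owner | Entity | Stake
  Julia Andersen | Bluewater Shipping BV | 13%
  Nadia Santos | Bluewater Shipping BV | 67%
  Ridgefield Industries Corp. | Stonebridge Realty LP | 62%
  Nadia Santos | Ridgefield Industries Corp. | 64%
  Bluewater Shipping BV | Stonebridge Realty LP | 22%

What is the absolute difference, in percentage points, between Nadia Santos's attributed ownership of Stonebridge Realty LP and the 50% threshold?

Chain via Bluewater Shipping BV (R1): 67% × 22% = 14.74% of Stonebridge Realty LP.
Chain via Ridgefield Industries Corp. (R1): 64% × 62% = 39.68% of Stonebridge Realty LP.
Aggregating (R2): 14.74% + 39.68% = 54.42%.
54.42% exceeds the 50% threshold by 4.42 percentage points.

4.42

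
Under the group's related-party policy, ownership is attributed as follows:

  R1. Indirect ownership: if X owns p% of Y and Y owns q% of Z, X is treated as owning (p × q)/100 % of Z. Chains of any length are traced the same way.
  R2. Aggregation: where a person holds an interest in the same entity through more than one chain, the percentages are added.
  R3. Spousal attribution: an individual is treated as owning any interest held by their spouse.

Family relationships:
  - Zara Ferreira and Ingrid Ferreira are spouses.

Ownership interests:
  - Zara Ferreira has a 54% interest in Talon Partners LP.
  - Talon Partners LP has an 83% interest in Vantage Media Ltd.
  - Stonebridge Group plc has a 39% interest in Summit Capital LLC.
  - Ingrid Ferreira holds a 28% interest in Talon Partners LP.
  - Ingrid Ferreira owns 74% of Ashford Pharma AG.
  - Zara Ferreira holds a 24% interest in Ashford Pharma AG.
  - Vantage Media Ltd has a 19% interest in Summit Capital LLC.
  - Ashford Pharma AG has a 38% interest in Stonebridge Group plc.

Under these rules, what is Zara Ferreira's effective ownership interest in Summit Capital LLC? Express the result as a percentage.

By spousal attribution (R3), Zara Ferreira is treated as also owning Ingrid Ferreira's interest in Ashford Pharma AG, giving 24% + 74% = 98%.
By spousal attribution (R3), Zara Ferreira is treated as also owning Ingrid Ferreira's interest in Talon Partners LP, giving 54% + 28% = 82%.
Chain via Ashford Pharma AG → Stonebridge Group plc (R1): 98% × 38% × 39% = 14.5236% of Summit Capital LLC.
Chain via Talon Partners LP → Vantage Media Ltd (R1): 82% × 83% × 19% = 12.9314% of Summit Capital LLC.
Aggregating (R2): 14.5236% + 12.9314% = 27.455%.

27.455%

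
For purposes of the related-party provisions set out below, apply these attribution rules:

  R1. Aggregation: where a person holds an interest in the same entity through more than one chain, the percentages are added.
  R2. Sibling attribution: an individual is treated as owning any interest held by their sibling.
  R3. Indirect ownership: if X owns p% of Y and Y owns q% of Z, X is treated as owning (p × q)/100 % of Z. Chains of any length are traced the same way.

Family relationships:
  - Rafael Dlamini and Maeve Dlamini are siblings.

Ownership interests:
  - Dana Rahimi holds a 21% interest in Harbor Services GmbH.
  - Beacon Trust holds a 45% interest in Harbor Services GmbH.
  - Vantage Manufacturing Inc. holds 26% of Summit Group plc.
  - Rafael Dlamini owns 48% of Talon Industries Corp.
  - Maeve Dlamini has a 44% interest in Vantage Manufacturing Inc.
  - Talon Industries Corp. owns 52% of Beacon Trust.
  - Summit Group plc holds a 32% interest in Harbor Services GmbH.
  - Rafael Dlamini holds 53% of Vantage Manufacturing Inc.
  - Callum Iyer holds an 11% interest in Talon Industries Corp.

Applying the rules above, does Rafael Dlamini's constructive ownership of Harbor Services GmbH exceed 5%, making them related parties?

By sibling attribution (R2), Rafael Dlamini is treated as also owning Maeve Dlamini's interest in Vantage Manufacturing Inc, giving 53% + 44% = 97%.
Chain via Talon Industries Corp. → Beacon Trust (R3): 48% × 52% × 45% = 11.232% of Harbor Services GmbH.
Chain via Vantage Manufacturing Inc. → Summit Group plc (R3): 97% × 26% × 32% = 8.0704% of Harbor Services GmbH.
Aggregating (R1): 11.232% + 8.0704% = 19.3024%.
19.3024% exceeds the 5% threshold, so Rafael is a related party to Harbor Services GmbH.

Yes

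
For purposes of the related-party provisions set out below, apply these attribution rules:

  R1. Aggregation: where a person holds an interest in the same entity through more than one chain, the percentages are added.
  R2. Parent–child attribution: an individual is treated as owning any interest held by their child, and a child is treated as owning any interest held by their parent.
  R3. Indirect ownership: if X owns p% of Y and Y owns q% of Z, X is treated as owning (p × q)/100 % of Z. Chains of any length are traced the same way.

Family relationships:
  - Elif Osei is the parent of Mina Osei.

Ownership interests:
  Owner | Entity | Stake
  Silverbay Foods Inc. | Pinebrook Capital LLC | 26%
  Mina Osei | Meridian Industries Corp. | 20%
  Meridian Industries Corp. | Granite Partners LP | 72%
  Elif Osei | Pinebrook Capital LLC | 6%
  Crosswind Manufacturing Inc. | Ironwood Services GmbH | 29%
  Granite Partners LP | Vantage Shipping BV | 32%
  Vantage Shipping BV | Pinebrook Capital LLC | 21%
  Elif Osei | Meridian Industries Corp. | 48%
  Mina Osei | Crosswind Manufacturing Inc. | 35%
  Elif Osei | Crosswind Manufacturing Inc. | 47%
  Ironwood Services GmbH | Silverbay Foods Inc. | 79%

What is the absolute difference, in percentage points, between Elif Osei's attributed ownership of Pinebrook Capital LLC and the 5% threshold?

9.174524

By parent–child attribution (R2), Elif Osei is treated as also owning Mina Osei's interest in Crosswind Manufacturing Inc, giving 47% + 35% = 82%.
By parent–child attribution (R2), Elif Osei is treated as also owning Mina Osei's interest in Meridian Industries Corp, giving 48% + 20% = 68%.
Chain via Crosswind Manufacturing Inc. → Ironwood Services GmbH → Silverbay Foods Inc. (R3): 82% × 29% × 79% × 26% = 4.884412% of Pinebrook Capital LLC.
Chain via Meridian Industries Corp. → Granite Partners LP → Vantage Shipping BV (R3): 68% × 72% × 32% × 21% = 3.290112% of Pinebrook Capital LLC.
Direct interest in Pinebrook Capital LLC: 6%.
Aggregating (R1): 4.884412% + 3.290112% + 6% = 14.174524%.
14.174524% exceeds the 5% threshold by 9.174524 percentage points.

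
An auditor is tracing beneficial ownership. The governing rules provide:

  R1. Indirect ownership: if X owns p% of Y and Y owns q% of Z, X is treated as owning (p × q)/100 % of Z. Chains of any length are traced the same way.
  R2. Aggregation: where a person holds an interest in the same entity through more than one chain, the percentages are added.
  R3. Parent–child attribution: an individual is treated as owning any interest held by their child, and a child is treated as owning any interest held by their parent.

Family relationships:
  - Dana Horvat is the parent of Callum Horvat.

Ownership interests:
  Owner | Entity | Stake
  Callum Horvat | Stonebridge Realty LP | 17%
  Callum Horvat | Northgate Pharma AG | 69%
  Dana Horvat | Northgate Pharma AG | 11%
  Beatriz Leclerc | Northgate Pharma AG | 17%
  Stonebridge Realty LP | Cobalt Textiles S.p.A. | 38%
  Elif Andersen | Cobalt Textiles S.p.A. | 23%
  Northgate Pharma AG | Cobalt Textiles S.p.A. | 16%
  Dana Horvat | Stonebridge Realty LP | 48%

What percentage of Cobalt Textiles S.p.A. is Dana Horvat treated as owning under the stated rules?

37.5%

By parent–child attribution (R3), Dana Horvat is treated as also owning Callum Horvat's interest in Northgate Pharma AG, giving 11% + 69% = 80%.
By parent–child attribution (R3), Dana Horvat is treated as also owning Callum Horvat's interest in Stonebridge Realty LP, giving 48% + 17% = 65%.
Chain via Northgate Pharma AG (R1): 80% × 16% = 12.8% of Cobalt Textiles S.p.A.
Chain via Stonebridge Realty LP (R1): 65% × 38% = 24.7% of Cobalt Textiles S.p.A.
Aggregating (R2): 12.8% + 24.7% = 37.5%.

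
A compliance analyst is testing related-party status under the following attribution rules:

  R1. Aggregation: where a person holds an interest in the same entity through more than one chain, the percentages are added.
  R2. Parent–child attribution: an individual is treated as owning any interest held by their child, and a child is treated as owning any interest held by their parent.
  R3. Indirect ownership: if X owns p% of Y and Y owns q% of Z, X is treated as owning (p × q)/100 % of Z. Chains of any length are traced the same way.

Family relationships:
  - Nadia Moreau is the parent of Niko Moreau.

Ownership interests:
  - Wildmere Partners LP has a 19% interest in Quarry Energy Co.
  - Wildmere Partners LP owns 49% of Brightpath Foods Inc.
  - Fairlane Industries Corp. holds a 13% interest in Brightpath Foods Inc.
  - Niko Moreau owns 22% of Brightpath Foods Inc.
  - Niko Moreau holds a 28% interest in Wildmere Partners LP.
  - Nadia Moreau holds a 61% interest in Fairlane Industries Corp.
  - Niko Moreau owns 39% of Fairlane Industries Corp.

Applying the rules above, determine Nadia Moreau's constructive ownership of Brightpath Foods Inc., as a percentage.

By parent–child attribution (R2), Nadia Moreau is treated as also owning Niko Moreau's interest in Fairlane Industries Corp, giving 61% + 39% = 100%.
By parent–child attribution (R2), Nadia Moreau is treated as owning Niko Moreau's 28% interest in Wildmere Partners LP.
By parent–child attribution (R2), Nadia Moreau is treated as owning Niko Moreau's 22% interest in Brightpath Foods Inc.
Chain via Fairlane Industries Corp. (R3): 100% × 13% = 13% of Brightpath Foods Inc.
Chain via Wildmere Partners LP (R3): 28% × 49% = 13.72% of Brightpath Foods Inc.
Direct interest in Brightpath Foods Inc: 22%.
Aggregating (R1): 13% + 13.72% + 22% = 48.72%.

48.72%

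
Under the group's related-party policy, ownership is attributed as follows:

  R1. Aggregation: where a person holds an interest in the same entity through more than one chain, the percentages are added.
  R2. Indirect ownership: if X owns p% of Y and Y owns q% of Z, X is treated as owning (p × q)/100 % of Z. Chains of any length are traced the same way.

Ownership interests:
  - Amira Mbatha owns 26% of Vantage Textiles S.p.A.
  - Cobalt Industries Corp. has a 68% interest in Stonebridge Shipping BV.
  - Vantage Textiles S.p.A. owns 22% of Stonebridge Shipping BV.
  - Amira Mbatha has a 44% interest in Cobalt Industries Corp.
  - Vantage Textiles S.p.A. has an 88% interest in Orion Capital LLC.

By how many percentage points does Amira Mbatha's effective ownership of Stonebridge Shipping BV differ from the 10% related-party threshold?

Chain via Vantage Textiles S.p.A. (R2): 26% × 22% = 5.72% of Stonebridge Shipping BV.
Chain via Cobalt Industries Corp. (R2): 44% × 68% = 29.92% of Stonebridge Shipping BV.
Aggregating (R1): 5.72% + 29.92% = 35.64%.
35.64% exceeds the 10% threshold by 25.64 percentage points.

25.64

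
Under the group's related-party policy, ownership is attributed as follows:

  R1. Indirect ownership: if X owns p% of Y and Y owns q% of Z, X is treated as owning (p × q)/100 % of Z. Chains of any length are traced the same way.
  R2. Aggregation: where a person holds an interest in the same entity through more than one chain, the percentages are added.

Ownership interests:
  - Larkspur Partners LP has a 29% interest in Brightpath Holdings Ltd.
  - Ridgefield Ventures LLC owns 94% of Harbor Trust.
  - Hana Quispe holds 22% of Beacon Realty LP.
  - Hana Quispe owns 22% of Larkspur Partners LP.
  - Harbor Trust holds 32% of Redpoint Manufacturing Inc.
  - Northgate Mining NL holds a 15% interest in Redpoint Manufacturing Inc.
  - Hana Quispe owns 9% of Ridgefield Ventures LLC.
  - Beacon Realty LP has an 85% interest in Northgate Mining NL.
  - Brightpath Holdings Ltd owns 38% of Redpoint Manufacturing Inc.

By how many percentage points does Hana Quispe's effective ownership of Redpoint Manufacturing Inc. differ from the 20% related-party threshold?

Chain via Beacon Realty LP → Northgate Mining NL (R1): 22% × 85% × 15% = 2.805% of Redpoint Manufacturing Inc.
Chain via Larkspur Partners LP → Brightpath Holdings Ltd (R1): 22% × 29% × 38% = 2.4244% of Redpoint Manufacturing Inc.
Chain via Ridgefield Ventures LLC → Harbor Trust (R1): 9% × 94% × 32% = 2.7072% of Redpoint Manufacturing Inc.
Aggregating (R2): 2.805% + 2.4244% + 2.7072% = 7.9366%.
7.9366% falls short of the 20% threshold by 12.0634 percentage points.

12.0634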